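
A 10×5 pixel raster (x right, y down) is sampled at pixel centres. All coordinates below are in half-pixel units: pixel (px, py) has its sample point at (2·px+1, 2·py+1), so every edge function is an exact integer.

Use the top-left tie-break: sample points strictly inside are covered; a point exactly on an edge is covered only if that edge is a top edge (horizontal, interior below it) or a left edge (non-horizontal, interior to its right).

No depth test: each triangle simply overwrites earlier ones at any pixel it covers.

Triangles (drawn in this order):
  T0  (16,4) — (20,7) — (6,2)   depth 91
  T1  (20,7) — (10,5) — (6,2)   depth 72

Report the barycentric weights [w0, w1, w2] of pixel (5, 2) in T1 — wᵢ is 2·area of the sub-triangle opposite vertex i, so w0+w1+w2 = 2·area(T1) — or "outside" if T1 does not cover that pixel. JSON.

T0:
  2·area = 22
  edge (16, 4)→(20, 7): d=(4,3) right/bottom  bias=-1
  edge (20, 7)→(6, 2): d=(-14,-5) top-left  bias=+0
  edge (6, 2)→(16, 4): d=(10,2) right/bottom  bias=-1
    (0,0)@(1, 1): e=[33,-11,0] → ·  [on edge]
    (4,1)@(9, 3): e=[17,1,4] → █
    (5,1)@(11, 3): e=[11,11,0] → ·  [on edge]
    (4,2)@(9, 5): e=[25,-27,24] → ·
    (7,2)@(15, 5): e=[7,3,12] → █
    (8,2)@(17, 5): e=[1,13,8] → █
    (9,2)@(19, 5): e=[-5,23,4] → ·
    (7,3)@(15, 7): e=[15,-25,32] → ·
    (8,3)@(17, 7): e=[9,-15,28] → ·
  covered (3 px):
    · · · · · · · · · ·
    · · · · █ · · · · ·
    · · · · · · · █ █ ·
    · · · · · · · · · ·
    · · · · · · · · · ·
T1:
  2·area = 22
  edge (20, 7)→(10, 5): d=(-10,-2) top-left  bias=+0
  edge (10, 5)→(6, 2): d=(-4,-3) top-left  bias=+0
  edge (6, 2)→(20, 7): d=(14,5) right/bottom  bias=-1
    (5,2)@(11, 5): e=[2,3,17] → █
    (6,2)@(13, 5): e=[6,9,7] → █
    (7,2)@(15, 5): e=[10,15,-3] → ·
    (5,3)@(11, 7): e=[-18,-5,45] → ·
    (6,3)@(13, 7): e=[-14,1,35] → ·
  covered (2 px):
    · · · · · · · · · ·
    · · · · · · · · · ·
    · · · · · █ █ · · ·
    · · · · · · · · · ·
    · · · · · · · · · ·

Answer: [3,17,2]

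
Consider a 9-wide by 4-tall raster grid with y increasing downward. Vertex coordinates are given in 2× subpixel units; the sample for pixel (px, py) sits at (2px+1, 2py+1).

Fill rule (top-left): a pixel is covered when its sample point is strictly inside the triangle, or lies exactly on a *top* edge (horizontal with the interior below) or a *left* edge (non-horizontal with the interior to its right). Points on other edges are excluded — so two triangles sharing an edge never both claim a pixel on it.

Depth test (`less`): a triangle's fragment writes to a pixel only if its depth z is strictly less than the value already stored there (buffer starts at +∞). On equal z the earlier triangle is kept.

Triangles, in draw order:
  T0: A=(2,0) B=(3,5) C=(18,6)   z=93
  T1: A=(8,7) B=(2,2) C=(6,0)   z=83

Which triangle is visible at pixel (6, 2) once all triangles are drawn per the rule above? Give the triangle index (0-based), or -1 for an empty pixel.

T0:
  2·area = 74  (B↔C swapped to make it positive)
  edge (2, 0)→(18, 6): d=(16,6) right/bottom  bias=-1
  edge (18, 6)→(3, 5): d=(-15,-1) top-left  bias=+0
  edge (3, 5)→(2, 0): d=(-1,-5) top-left  bias=+0
    (1,0)@(3, 1): e=[10,60,4] → X
    (2,0)@(5, 1): e=[-2,62,14] → .
    (1,1)@(3, 3): e=[42,30,2] → X
    (2,1)@(5, 3): e=[30,32,12] → X
    (3,1)@(7, 3): e=[18,34,22] → X
    (4,1)@(9, 3): e=[6,36,32] → X
    (5,1)@(11, 3): e=[-6,38,42] → .
    (1,2)@(3, 5): e=[74,0,0] → X  [on edge]
    (5,2)@(11, 5): e=[26,8,40] → X
    (6,2)@(13, 5): e=[14,10,50] → X
    (7,2)@(15, 5): e=[2,12,60] → X
    (8,2)@(17, 5): e=[-10,14,70] → .
  covered (12 px):
    . X . . . . . . .
    . X X X X . . . .
    . X X X X X X X .
    . . . . . . . . .
T1:
  2·area = 32
  edge (8, 7)→(2, 2): d=(-6,-5) top-left  bias=+0
  edge (2, 2)→(6, 0): d=(4,-2) top-left  bias=+0
  edge (6, 0)→(8, 7): d=(2,7) right/bottom  bias=-1
    (2,0)@(5, 1): e=[21,2,9] → X
    (3,0)@(7, 1): e=[31,6,-5] → .
    (2,1)@(5, 3): e=[9,10,13] → X
    (3,1)@(7, 3): e=[19,14,-1] → .
    (2,2)@(5, 5): e=[-3,18,17] → .
    (3,2)@(7, 5): e=[7,22,3] → X
    (4,2)@(9, 5): e=[17,26,-11] → .
    (3,3)@(7, 7): e=[-5,30,7] → .
  covered (3 px):
    . . X . . . . . .
    . . X . . . . . .
    . . . X . . . . .
    . . . . . . . . .

Z-buffer (winner per pixel, '.' = empty):
  . 0 1 . . . . . .
  . 0 1 0 0 . . . .
  . 0 0 1 0 0 0 0 .
  . . . . . . . . .

Answer: 0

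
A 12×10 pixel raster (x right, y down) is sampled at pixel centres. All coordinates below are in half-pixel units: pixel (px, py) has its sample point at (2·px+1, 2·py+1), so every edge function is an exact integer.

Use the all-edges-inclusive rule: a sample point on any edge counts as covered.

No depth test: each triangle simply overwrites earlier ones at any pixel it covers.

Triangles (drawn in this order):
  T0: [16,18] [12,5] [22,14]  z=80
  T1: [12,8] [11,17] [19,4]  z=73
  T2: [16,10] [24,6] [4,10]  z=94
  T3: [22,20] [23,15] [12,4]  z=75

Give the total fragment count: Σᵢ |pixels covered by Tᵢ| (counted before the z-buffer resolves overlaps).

T0:
  2·area = 94
  edge (16, 18)→(12, 5): d=(-4,-13) inclusive
  edge (12, 5)→(22, 14): d=(10,9) inclusive
  edge (22, 14)→(16, 18): d=(-6,4) inclusive
    (6,3)@(13, 7): e=[5,11,78] → X
    (7,3)@(15, 7): e=[31,-7,70] → .
    (6,4)@(13, 9): e=[-3,31,66] → .
    (7,4)@(15, 9): e=[23,13,58] → X
    (8,4)@(17, 9): e=[49,-5,50] → .
    (7,5)@(15, 11): e=[15,33,46] → X
    (8,5)@(17, 11): e=[41,15,38] → X
    (9,5)@(19, 11): e=[67,-3,30] → .
    (7,6)@(15, 13): e=[7,53,34] → X
    (9,6)@(19, 13): e=[59,17,18] → X
    (10,6)@(21, 13): e=[85,-1,10] → .
    (7,7)@(15, 15): e=[-1,73,22] → .
  covered (10 px):
    . . . . . . . . . . . .
    . . . . . . . . . . . .
    . . . . . . . . . . . .
    . . . . . . X . . . . .
    . . . . . . . X . . . .
    . . . . . . . X X . . .
    . . . . . . . X X X . .
    . . . . . . . . X X . .
    . . . . . . . . X . . .
    . . . . . . . . . . . .
T1:
  2·area = 59  (B↔C swapped to make it positive)
  edge (12, 8)→(19, 4): d=(7,-4) inclusive
  edge (19, 4)→(11, 17): d=(-8,13) inclusive
  edge (11, 17)→(12, 8): d=(1,-9) inclusive
    (7,3)@(15, 7): e=[5,28,26] → X
    (8,3)@(17, 7): e=[13,2,44] → X
    (9,3)@(19, 7): e=[21,-24,62] → .
    (6,4)@(13, 9): e=[11,38,10] → X
    (8,4)@(17, 9): e=[27,-14,46] → .
    (6,5)@(13, 11): e=[25,22,12] → X
    (7,5)@(15, 11): e=[33,-4,30] → .
    (6,6)@(13, 13): e=[39,6,14] → X
    (7,6)@(15, 13): e=[47,-20,32] → .
    (6,7)@(13, 15): e=[53,-10,16] → .
    (5,8)@(11, 17): e=[59,0,0] → X  [on edge]
    (6,8)@(13, 17): e=[67,-26,18] → .
  covered (7 px):
    . . . . . . . . . . . .
    . . . . . . . . . . . .
    . . . . . . . . . . . .
    . . . . . . . X X . . .
    . . . . . . X X . . . .
    . . . . . . X . . . . .
    . . . . . . X . . . . .
    . . . . . . . . . . . .
    . . . . . X . . . . . .
    . . . . . . . . . . . .
T2:
  2·area = 48  (B↔C swapped to make it positive)
  edge (16, 10)→(4, 10): d=(-12,0) inclusive
  edge (4, 10)→(24, 6): d=(20,-4) inclusive
  edge (24, 6)→(16, 10): d=(-8,4) inclusive
    (9,3)@(19, 7): e=[36,0,12] → X  [on edge]
    (10,3)@(21, 7): e=[36,8,4] → X
    (11,3)@(23, 7): e=[36,16,-4] → .
    (4,4)@(9, 9): e=[12,0,36] → X  [on edge]
    (5,4)@(11, 9): e=[12,8,28] → X
    (6,4)@(13, 9): e=[12,16,20] → X
    (7,4)@(15, 9): e=[12,24,12] → X
    (8,4)@(17, 9): e=[12,32,4] → X
    (9,4)@(19, 9): e=[12,40,-4] → .
    (10,4)@(21, 9): e=[12,48,-12] → .
    (4,5)@(9, 11): e=[-12,40,20] → .
    (5,5)@(11, 11): e=[-12,48,12] → .
  covered (7 px):
    . . . . . . . . . . . .
    . . . . . . . . . . . .
    . . . . . . . . . . . .
    . . . . . . . . . X X .
    . . . . X X X X X . . .
    . . . . . . . . . . . .
    . . . . . . . . . . . .
    . . . . . . . . . . . .
    . . . . . . . . . . . .
    . . . . . . . . . . . .
T3:
  2·area = 66  (B↔C swapped to make it positive)
  edge (22, 20)→(12, 4): d=(-10,-16) inclusive
  edge (12, 4)→(23, 15): d=(11,11) inclusive
  edge (23, 15)→(22, 20): d=(-1,5) inclusive
    (4,0)@(9, 1): e=[-18,0,84] → .  [on edge]
    (5,1)@(11, 3): e=[-6,0,72] → .  [on edge]
    (6,2)@(13, 5): e=[6,0,60] → X  [on edge]
    (7,2)@(15, 5): e=[38,-22,50] → .
    (6,3)@(13, 7): e=[-14,22,58] → .
    (7,3)@(15, 7): e=[18,0,48] → X  [on edge]
    (8,3)@(17, 7): e=[50,-22,38] → .
    (7,4)@(15, 9): e=[-2,22,46] → .
    (8,4)@(17, 9): e=[30,0,36] → X  [on edge]
    (9,4)@(19, 9): e=[62,-22,26] → .
    (8,5)@(17, 11): e=[10,22,34] → X
    (9,5)@(19, 11): e=[42,0,24] → X  [on edge]
    (10,6)@(21, 13): e=[54,0,12] → X  [on edge]
    (11,7)@(23, 15): e=[66,0,0] → X  [on edge]
  covered (11 px):
    . . . . . . . . . . . .
    . . . . . . . . . . . .
    . . . . . . X . . . . .
    . . . . . . . X . . . .
    . . . . . . . . X . . .
    . . . . . . . . X X . .
    . . . . . . . . . X X .
    . . . . . . . . . X X X
    . . . . . . . . . . X .
    . . . . . . . . . . . .

Answer: 35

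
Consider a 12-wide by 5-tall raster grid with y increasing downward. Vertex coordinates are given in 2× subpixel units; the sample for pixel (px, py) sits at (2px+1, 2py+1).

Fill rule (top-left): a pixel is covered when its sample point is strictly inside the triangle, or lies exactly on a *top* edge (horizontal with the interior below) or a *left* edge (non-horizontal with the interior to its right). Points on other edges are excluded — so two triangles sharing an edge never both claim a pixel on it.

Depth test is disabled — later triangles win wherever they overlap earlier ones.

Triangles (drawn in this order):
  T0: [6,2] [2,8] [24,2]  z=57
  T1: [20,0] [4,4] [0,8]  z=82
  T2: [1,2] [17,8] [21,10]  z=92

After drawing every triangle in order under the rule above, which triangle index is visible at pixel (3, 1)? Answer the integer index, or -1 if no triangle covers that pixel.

T0:
  2·area = 108  (B↔C swapped to make it positive)
  edge (6, 2)→(24, 2): d=(18,0) top-left  bias=+0
  edge (24, 2)→(2, 8): d=(-22,6) right/bottom  bias=-1
  edge (2, 8)→(6, 2): d=(4,-6) top-left  bias=+0
    (3,1)@(7, 3): e=[18,80,10] → #
    (4,1)@(9, 3): e=[18,68,22] → #
    (5,1)@(11, 3): e=[18,56,34] → #
    (6,1)@(13, 3): e=[18,44,46] → #
    (7,1)@(15, 3): e=[18,32,58] → #
    (8,1)@(17, 3): e=[18,20,70] → #
    (9,1)@(19, 3): e=[18,8,82] → #
    (10,1)@(21, 3): e=[18,-4,94] → ·
    (2,2)@(5, 5): e=[54,48,6] → #
    (6,2)@(13, 5): e=[54,0,54] → ·  [on edge]
    (7,2)@(15, 5): e=[54,-12,66] → ·
    (8,2)@(17, 5): e=[54,-24,78] → ·
  covered (13 px):
    · · · · · · · · · · · ·
    · · · # # # # # # # · ·
    · · # # # # · · · · · ·
    · # # · · · · · · · · ·
    · · · · · · · · · · · ·
T1:
  2·area = 48  (B↔C swapped to make it positive)
  edge (20, 0)→(0, 8): d=(-20,8) right/bottom  bias=-1
  edge (0, 8)→(4, 4): d=(4,-4) top-left  bias=+0
  edge (4, 4)→(20, 0): d=(16,-4) top-left  bias=+0
    (3,0)@(7, 1): e=[84,0,-36] → ·  [on edge]
    (8,0)@(17, 1): e=[4,40,4] → #
    (9,0)@(19, 1): e=[-12,48,12] → ·
    (2,1)@(5, 3): e=[60,0,-12] → ·  [on edge]
    (4,1)@(9, 3): e=[28,16,4] → #
    (5,1)@(11, 3): e=[12,24,12] → #
    (6,1)@(13, 3): e=[-4,32,20] → ·
    (8,1)@(17, 3): e=[-36,48,36] → ·
    (1,2)@(3, 5): e=[36,0,12] → #  [on edge]
    (2,2)@(5, 5): e=[20,8,20] → #
    (3,2)@(7, 5): e=[4,16,28] → #
    (4,2)@(9, 5): e=[-12,24,36] → ·
    (0,3)@(1, 7): e=[12,0,36] → #  [on edge]
  covered (7 px):
    · · · · · · · · # · · ·
    · · · · # # · · · · · ·
    · # # # · · · · · · · ·
    # · · · · · · · · · · ·
    · · · · · · · · · · · ·
T2:
  2·area = 8
  edge (1, 2)→(17, 8): d=(16,6) right/bottom  bias=-1
  edge (17, 8)→(21, 10): d=(4,2) right/bottom  bias=-1
  edge (21, 10)→(1, 2): d=(-20,-8) top-left  bias=+0
    (1,0)@(3, 1): e=[-28,0,36] → ·  [on edge]
    (3,1)@(7, 3): e=[-20,0,28] → ·  [on edge]
    (4,2)@(9, 5): e=[0,4,4] → ·  [on edge]
    (5,2)@(11, 5): e=[-12,0,20] → ·  [on edge]
    (7,3)@(15, 7): e=[-4,0,12] → ·  [on edge]
    (9,4)@(19, 9): e=[4,0,4] → ·  [on edge]
  covered (0 px):
    · · · · · · · · · · · ·
    · · · · · · · · · · · ·
    · · · · · · · · · · · ·
    · · · · · · · · · · · ·
    · · · · · · · · · · · ·

Z-buffer (winner per pixel, '.' = empty):
  . . . . . . . . 1 . . .
  . . . 0 1 1 0 0 0 0 . .
  . 1 1 1 0 0 . . . . . .
  1 0 0 . . . . . . . . .
  . . . . . . . . . . . .

Answer: 0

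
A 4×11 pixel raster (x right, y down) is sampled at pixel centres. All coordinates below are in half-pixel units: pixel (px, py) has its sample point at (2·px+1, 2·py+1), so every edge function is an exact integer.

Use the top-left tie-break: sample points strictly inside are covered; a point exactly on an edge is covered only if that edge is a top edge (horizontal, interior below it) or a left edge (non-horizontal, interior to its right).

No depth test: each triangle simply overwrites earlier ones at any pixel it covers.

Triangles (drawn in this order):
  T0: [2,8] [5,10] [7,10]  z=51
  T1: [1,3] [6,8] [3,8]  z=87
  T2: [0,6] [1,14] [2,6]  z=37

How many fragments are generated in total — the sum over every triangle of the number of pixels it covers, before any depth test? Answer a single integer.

T0:
  2·area = 4  (B↔C swapped to make it positive)
  edge (2, 8)→(7, 10): d=(5,2) right/bottom  bias=-1
  edge (7, 10)→(5, 10): d=(-2,0) right/bottom  bias=-1
  edge (5, 10)→(2, 8): d=(-3,-2) top-left  bias=+0
  covered (0 px):
    . . . .
    . . . .
    . . . .
    . . . .
    . . . .
    . . . .
    . . . .
    . . . .
    . . . .
    . . . .
    . . . .
T1:
  2·area = 15
  edge (1, 3)→(6, 8): d=(5,5) right/bottom  bias=-1
  edge (6, 8)→(3, 8): d=(-3,0) right/bottom  bias=-1
  edge (3, 8)→(1, 3): d=(-2,-5) top-left  bias=+0
    (0,1)@(1, 3): e=[0,15,0] → .  [on edge]
    (1,2)@(3, 5): e=[0,9,6] → .  [on edge]
    (1,3)@(3, 7): e=[10,3,2] → X
    (2,3)@(5, 7): e=[0,3,12] → .  [on edge]
    (1,4)@(3, 9): e=[20,-3,-2] → .
    (3,4)@(7, 9): e=[0,-3,18] → .  [on edge]
    (2,6)@(5, 13): e=[30,-15,0] → .  [on edge]
  covered (1 px):
    . . . .
    . . . .
    . . . .
    . X . .
    . . . .
    . . . .
    . . . .
    . . . .
    . . . .
    . . . .
    . . . .
T2:
  2·area = 16  (B↔C swapped to make it positive)
  edge (0, 6)→(2, 6): d=(2,0) top-left  bias=+0
  edge (2, 6)→(1, 14): d=(-1,8) right/bottom  bias=-1
  edge (1, 14)→(0, 6): d=(-1,-8) top-left  bias=+0
    (0,3)@(1, 7): e=[2,7,7] → X
    (1,3)@(3, 7): e=[2,-9,23] → .
    (0,4)@(1, 9): e=[6,5,5] → X
    (1,4)@(3, 9): e=[6,-11,21] → .
    (0,5)@(1, 11): e=[10,3,3] → X
    (1,5)@(3, 11): e=[10,-13,19] → .
    (0,6)@(1, 13): e=[14,1,1] → X
    (1,6)@(3, 13): e=[14,-15,17] → .
    (0,7)@(1, 15): e=[18,-1,-1] → .
  covered (4 px):
    . . . .
    . . . .
    . . . .
    X . . .
    X . . .
    X . . .
    X . . .
    . . . .
    . . . .
    . . . .
    . . . .

Answer: 5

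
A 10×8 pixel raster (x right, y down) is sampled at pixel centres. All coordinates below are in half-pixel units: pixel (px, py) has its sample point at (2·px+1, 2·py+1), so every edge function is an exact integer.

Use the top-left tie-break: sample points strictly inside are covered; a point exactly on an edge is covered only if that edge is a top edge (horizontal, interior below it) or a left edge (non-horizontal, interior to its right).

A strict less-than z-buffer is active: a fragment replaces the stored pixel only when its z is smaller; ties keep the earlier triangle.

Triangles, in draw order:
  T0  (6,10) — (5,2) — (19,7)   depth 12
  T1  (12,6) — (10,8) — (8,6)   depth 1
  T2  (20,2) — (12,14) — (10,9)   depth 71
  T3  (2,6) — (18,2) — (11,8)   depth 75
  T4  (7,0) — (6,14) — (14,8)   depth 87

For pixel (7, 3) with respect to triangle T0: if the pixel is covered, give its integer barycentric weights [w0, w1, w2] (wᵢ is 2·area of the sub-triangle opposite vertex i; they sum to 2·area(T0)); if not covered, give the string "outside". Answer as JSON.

T0:
  2·area = 107
  edge (6, 10)→(5, 2): d=(-1,-8) top-left  bias=+0
  edge (5, 2)→(19, 7): d=(14,5) right/bottom  bias=-1
  edge (19, 7)→(6, 10): d=(-13,3) right/bottom  bias=-1
    (3,1)@(7, 3): e=[15,4,88] → █
    (4,1)@(9, 3): e=[31,-6,82] → ·
    (3,2)@(7, 5): e=[13,32,62] → █
    (4,2)@(9, 5): e=[29,22,56] → █
    (5,2)@(11, 5): e=[45,12,50] → █
    (6,2)@(13, 5): e=[61,2,44] → █
    (7,2)@(15, 5): e=[77,-8,38] → ·
    (3,3)@(7, 7): e=[11,60,36] → █
    (7,3)@(15, 7): e=[75,20,12] → █
    (8,3)@(17, 7): e=[91,10,6] → █
    (9,3)@(19, 7): e=[107,0,0] → ·  [on edge]
    (3,4)@(7, 9): e=[9,88,10] → █
  covered (13 px):
    · · · · · · · · · ·
    · · · █ · · · · · ·
    · · · █ █ █ █ · · ·
    · · · █ █ █ █ █ █ ·
    · · · █ █ · · · · ·
    · · · · · · · · · ·
    · · · · · · · · · ·
    · · · · · · · · · ·
T1:
  2·area = 8
  edge (12, 6)→(10, 8): d=(-2,2) right/bottom  bias=-1
  edge (10, 8)→(8, 6): d=(-2,-2) top-left  bias=+0
  edge (8, 6)→(12, 6): d=(4,0) top-left  bias=+0
    (1,0)@(3, 1): e=[28,0,-20] → ·  [on edge]
    (8,0)@(17, 1): e=[0,28,-20] → ·  [on edge]
    (2,1)@(5, 3): e=[20,0,-12] → ·  [on edge]
    (7,1)@(15, 3): e=[0,20,-12] → ·  [on edge]
    (3,2)@(7, 5): e=[12,0,-4] → ·  [on edge]
    (6,2)@(13, 5): e=[0,12,-4] → ·  [on edge]
    (4,3)@(9, 7): e=[4,0,4] → █  [on edge]
    (5,3)@(11, 7): e=[0,4,4] → ·  [on edge]
    (4,4)@(9, 9): e=[0,-4,12] → ·  [on edge]
    (5,4)@(11, 9): e=[-4,0,12] → ·  [on edge]
    (3,5)@(7, 11): e=[0,-12,20] → ·  [on edge]
    (6,5)@(13, 11): e=[-12,0,20] → ·  [on edge]
    (2,6)@(5, 13): e=[0,-20,28] → ·  [on edge]
    (7,6)@(15, 13): e=[-20,0,28] → ·  [on edge]
    (1,7)@(3, 15): e=[0,-28,36] → ·  [on edge]
    (8,7)@(17, 15): e=[-28,0,36] → ·  [on edge]
  covered (1 px):
    · · · · · · · · · ·
    · · · · · · · · · ·
    · · · · · · · · · ·
    · · · · █ · · · · ·
    · · · · · · · · · ·
    · · · · · · · · · ·
    · · · · · · · · · ·
    · · · · · · · · · ·
T2:
  2·area = 64
  edge (20, 2)→(12, 14): d=(-8,12) right/bottom  bias=-1
  edge (12, 14)→(10, 9): d=(-2,-5) top-left  bias=+0
  edge (10, 9)→(20, 2): d=(10,-7) top-left  bias=+0
    (9,1)@(19, 3): e=[4,57,3] → █
    (8,2)@(17, 5): e=[12,43,9] → █
    (9,2)@(19, 5): e=[-12,53,23] → ·
    (6,3)@(13, 7): e=[44,19,1] → █
    (7,3)@(15, 7): e=[20,29,15] → █
    (8,3)@(17, 7): e=[-4,39,29] → ·
    (5,4)@(11, 9): e=[52,5,7] → █
    (8,4)@(17, 9): e=[-20,35,49] → ·
    (5,5)@(11, 11): e=[36,1,27] → █
    (7,5)@(15, 11): e=[-12,21,55] → ·
    (5,6)@(11, 13): e=[20,-3,47] → ·
    (6,6)@(13, 13): e=[-4,7,61] → ·
  covered (9 px):
    · · · · · · · · · ·
    · · · · · · · · · █
    · · · · · · · · █ ·
    · · · · · · █ █ · ·
    · · · · · █ █ █ · ·
    · · · · · █ █ · · ·
    · · · · · · · · · ·
    · · · · · · · · · ·
T3:
  2·area = 68
  edge (2, 6)→(18, 2): d=(16,-4) top-left  bias=+0
  edge (18, 2)→(11, 8): d=(-7,6) right/bottom  bias=-1
  edge (11, 8)→(2, 6): d=(-9,-2) top-left  bias=+0
    (7,1)@(15, 3): e=[4,11,53] → █
    (8,1)@(17, 3): e=[12,-1,57] → ·
    (3,2)@(7, 5): e=[4,45,19] → █
    (4,2)@(9, 5): e=[12,33,23] → █
    (5,2)@(11, 5): e=[20,21,27] → █
    (6,2)@(13, 5): e=[28,9,31] → █
    (7,2)@(15, 5): e=[36,-3,35] → ·
    (3,3)@(7, 7): e=[36,31,1] → █
    (6,3)@(13, 7): e=[60,-5,13] → ·
    (3,4)@(7, 9): e=[68,17,-17] → ·
    (4,4)@(9, 9): e=[76,5,-13] → ·
    (5,4)@(11, 9): e=[84,-7,-9] → ·
  covered (8 px):
    · · · · · · · · · ·
    · · · · · · · █ · ·
    · · · █ █ █ █ · · ·
    · · · █ █ █ · · · ·
    · · · · · · · · · ·
    · · · · · · · · · ·
    · · · · · · · · · ·
    · · · · · · · · · ·
T4:
  2·area = 106  (B↔C swapped to make it positive)
  edge (7, 0)→(14, 8): d=(7,8) right/bottom  bias=-1
  edge (14, 8)→(6, 14): d=(-8,6) right/bottom  bias=-1
  edge (6, 14)→(7, 0): d=(1,-14) top-left  bias=+0
    (3,0)@(7, 1): e=[7,98,1] → █
    (4,0)@(9, 1): e=[-9,86,29] → ·
    (3,1)@(7, 3): e=[21,82,3] → █
    (4,1)@(9, 3): e=[5,70,31] → █
    (5,1)@(11, 3): e=[-11,58,59] → ·
    (3,2)@(7, 5): e=[35,66,5] → █
    (5,2)@(11, 5): e=[3,42,61] → █
    (6,2)@(13, 5): e=[-13,30,89] → ·
    (3,3)@(7, 7): e=[49,50,7] → █
    (6,3)@(13, 7): e=[1,14,91] → █
    (7,3)@(15, 7): e=[-15,2,119] → ·
    (3,4)@(7, 9): e=[63,34,9] → █
  covered (16 px):
    · · · █ · · · · · ·
    · · · █ █ · · · · ·
    · · · █ █ █ · · · ·
    · · · █ █ █ █ · · ·
    · · · █ █ █ · · · ·
    · · · █ █ · · · · ·
    · · · █ · · · · · ·
    · · · · · · · · · ·

Result: [20,12,75]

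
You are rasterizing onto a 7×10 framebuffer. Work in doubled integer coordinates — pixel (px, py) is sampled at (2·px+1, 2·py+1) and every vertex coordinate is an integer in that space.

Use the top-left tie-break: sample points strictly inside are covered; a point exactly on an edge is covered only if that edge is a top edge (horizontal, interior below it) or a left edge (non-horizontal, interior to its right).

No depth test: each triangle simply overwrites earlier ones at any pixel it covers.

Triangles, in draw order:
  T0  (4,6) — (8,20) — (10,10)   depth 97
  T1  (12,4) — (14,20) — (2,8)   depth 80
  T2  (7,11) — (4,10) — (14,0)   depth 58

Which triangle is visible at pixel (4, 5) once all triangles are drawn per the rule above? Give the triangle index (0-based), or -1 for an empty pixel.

T0:
  2·area = 68  (B↔C swapped to make it positive)
  edge (4, 6)→(10, 10): d=(6,4) right/bottom  bias=-1
  edge (10, 10)→(8, 20): d=(-2,10) right/bottom  bias=-1
  edge (8, 20)→(4, 6): d=(-4,-14) top-left  bias=+0
    (5,2)@(11, 5): e=[-34,0,102] → .  [on edge]
    (2,3)@(5, 7): e=[2,56,10] → X
    (3,3)@(7, 7): e=[-6,36,38] → .
    (2,4)@(5, 9): e=[14,52,2] → X
    (3,4)@(7, 9): e=[6,32,30] → X
    (4,4)@(9, 9): e=[-2,12,58] → .
    (2,5)@(5, 11): e=[26,48,-6] → .
    (3,5)@(7, 11): e=[18,28,22] → X
    (4,5)@(9, 11): e=[10,8,50] → X
    (5,5)@(11, 11): e=[2,-12,78] → .
    (3,6)@(7, 13): e=[30,24,14] → X
    (5,6)@(11, 13): e=[14,-16,70] → .
    (4,7)@(9, 15): e=[34,0,34] → .  [on edge]
  covered (8 px):
    . . . . . . .
    . . . . . . .
    . . . . . . .
    . . X . . . .
    . . X X . . .
    . . . X X . .
    . . . X X . .
    . . . X . . .
    . . . . . . .
    . . . . . . .
T1:
  2·area = 168
  edge (12, 4)→(14, 20): d=(2,16) right/bottom  bias=-1
  edge (14, 20)→(2, 8): d=(-12,-12) top-left  bias=+0
  edge (2, 8)→(12, 4): d=(10,-4) top-left  bias=+0
    (5,2)@(11, 5): e=[18,144,6] → X
    (6,2)@(13, 5): e=[-14,168,14] → .
    (0,3)@(1, 7): e=[182,0,-14] → .  [on edge]
    (2,3)@(5, 7): e=[118,48,2] → X
    (3,3)@(7, 7): e=[86,72,10] → X
    (4,3)@(9, 7): e=[54,96,18] → X
    (6,3)@(13, 7): e=[-10,144,34] → .
    (1,4)@(3, 9): e=[154,0,14] → X  [on edge]
    (6,4)@(13, 9): e=[-6,120,54] → .
    (1,5)@(3, 11): e=[158,-24,34] → .
    (2,5)@(5, 11): e=[126,0,42] → X  [on edge]
    (6,5)@(13, 11): e=[-2,96,74] → .
    (3,6)@(7, 13): e=[98,0,70] → X  [on edge]
    (4,7)@(9, 15): e=[70,0,98] → X  [on edge]
    (5,8)@(11, 17): e=[42,0,126] → X  [on edge]
    (6,9)@(13, 19): e=[14,0,154] → X  [on edge]
  covered (24 px):
    . . . . . . .
    . . . . . . .
    . . . . . X .
    . . X X X X .
    . X X X X X .
    . . X X X X .
    . . . X X X X
    . . . . X X X
    . . . . . X X
    . . . . . . X
T2:
  2·area = 40
  edge (7, 11)→(4, 10): d=(-3,-1) top-left  bias=+0
  edge (4, 10)→(14, 0): d=(10,-10) top-left  bias=+0
  edge (14, 0)→(7, 11): d=(-7,11) right/bottom  bias=-1
    (6,0)@(13, 1): e=[36,0,4] → X  [on edge]
    (5,1)@(11, 3): e=[28,0,12] → X  [on edge]
    (6,1)@(13, 3): e=[30,20,-10] → .
    (4,2)@(9, 5): e=[20,0,20] → X  [on edge]
    (5,2)@(11, 5): e=[22,20,-2] → .
    (3,3)@(7, 7): e=[12,0,28] → X  [on edge]
    (5,3)@(11, 7): e=[16,40,-16] → .
    (0,4)@(1, 9): e=[0,-40,80] → .  [on edge]
    (2,4)@(5, 9): e=[4,0,36] → X  [on edge]
    (4,4)@(9, 9): e=[8,40,-8] → .
    (1,5)@(3, 11): e=[-4,0,44] → .  [on edge]
    (2,5)@(5, 11): e=[-2,20,22] → .
    (3,5)@(7, 11): e=[0,40,0] → .  [on edge]
    (0,6)@(1, 13): e=[-12,0,52] → .  [on edge]
    (6,6)@(13, 13): e=[0,120,-80] → .  [on edge]
  covered (7 px):
    . . . . . . X
    . . . . . X .
    . . . . X . .
    . . . X X . .
    . . X X . . .
    . . . . . . .
    . . . . . . .
    . . . . . . .
    . . . . . . .
    . . . . . . .

Z-buffer (winner per pixel, '.' = empty):
  . . . . . . 2
  . . . . . 2 .
  . . . . 2 1 .
  . . 1 2 2 1 .
  . 1 2 2 1 1 .
  . . 1 1 1 1 .
  . . . 1 1 1 1
  . . . 0 1 1 1
  . . . . . 1 1
  . . . . . . 1

Final: 1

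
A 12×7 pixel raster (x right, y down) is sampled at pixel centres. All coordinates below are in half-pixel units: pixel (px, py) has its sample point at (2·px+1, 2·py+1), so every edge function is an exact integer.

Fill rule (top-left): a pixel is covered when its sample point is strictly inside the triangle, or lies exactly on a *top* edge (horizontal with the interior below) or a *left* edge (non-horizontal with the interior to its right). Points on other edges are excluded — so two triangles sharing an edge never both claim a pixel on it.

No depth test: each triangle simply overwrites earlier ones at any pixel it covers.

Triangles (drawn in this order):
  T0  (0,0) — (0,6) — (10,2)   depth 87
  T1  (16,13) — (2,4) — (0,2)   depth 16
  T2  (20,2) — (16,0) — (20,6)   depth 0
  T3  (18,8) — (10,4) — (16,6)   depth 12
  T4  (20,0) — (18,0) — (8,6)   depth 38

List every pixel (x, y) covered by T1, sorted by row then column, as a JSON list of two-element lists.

T0:
  2·area = 60  (B↔C swapped to make it positive)
  edge (0, 0)→(10, 2): d=(10,2) right/bottom  bias=-1
  edge (10, 2)→(0, 6): d=(-10,4) right/bottom  bias=-1
  edge (0, 6)→(0, 0): d=(0,-6) top-left  bias=+0
    (0,0)@(1, 1): e=[8,46,6] → █
    (1,0)@(3, 1): e=[4,38,18] → █
    (2,0)@(5, 1): e=[0,30,30] → ·  [on edge]
    (0,1)@(1, 3): e=[28,26,6] → █
    (2,1)@(5, 3): e=[20,10,30] → █
    (3,1)@(7, 3): e=[16,2,42] → █
    (4,1)@(9, 3): e=[12,-6,54] → ·
    (7,1)@(15, 3): e=[0,-30,90] → ·  [on edge]
    (0,2)@(1, 5): e=[48,6,6] → █
    (1,2)@(3, 5): e=[44,-2,18] → ·
    (2,2)@(5, 5): e=[40,-10,30] → ·
    (3,2)@(7, 5): e=[36,-18,42] → ·
  covered (7 px):
    █ █ · · · · · · · · · ·
    █ █ █ █ · · · · · · · ·
    █ · · · · · · · · · · ·
    · · · · · · · · · · · ·
    · · · · · · · · · · · ·
    · · · · · · · · · · · ·
    · · · · · · · · · · · ·
T1:
  2·area = 10
  edge (16, 13)→(2, 4): d=(-14,-9) top-left  bias=+0
  edge (2, 4)→(0, 2): d=(-2,-2) top-left  bias=+0
  edge (0, 2)→(16, 13): d=(16,11) right/bottom  bias=-1
    (0,1)@(1, 3): e=[5,0,5] → █  [on edge]
    (1,1)@(3, 3): e=[23,4,-17] → ·
    (0,2)@(1, 5): e=[-23,-4,37] → ·
    (1,2)@(3, 5): e=[-5,0,15] → ·  [on edge]
    (2,3)@(5, 7): e=[-15,0,25] → ·  [on edge]
    (3,3)@(7, 7): e=[3,4,3] → █
    (4,3)@(9, 7): e=[21,8,-19] → ·
    (3,4)@(7, 9): e=[-25,0,35] → ·  [on edge]
    (4,5)@(9, 11): e=[-35,0,45] → ·  [on edge]
    (6,5)@(13, 11): e=[1,8,1] → █
    (7,5)@(15, 11): e=[19,12,-21] → ·
    (5,6)@(11, 13): e=[-45,0,55] → ·  [on edge]
  covered (3 px):
    · · · · · · · · · · · ·
    █ · · · · · · · · · · ·
    · · · · · · · · · · · ·
    · · · █ · · · · · · · ·
    · · · · · · · · · · · ·
    · · · · · · █ · · · · ·
    · · · · · · · · · · · ·
T2:
  2·area = 16  (B↔C swapped to make it positive)
  edge (20, 2)→(20, 6): d=(0,4) right/bottom  bias=-1
  edge (20, 6)→(16, 0): d=(-4,-6) top-left  bias=+0
  edge (16, 0)→(20, 2): d=(4,2) right/bottom  bias=-1
    (8,0)@(17, 1): e=[12,2,2] → █
    (9,0)@(19, 1): e=[4,14,-2] → ·
    (8,1)@(17, 3): e=[12,-6,10] → ·
    (9,1)@(19, 3): e=[4,6,6] → █
    (10,1)@(21, 3): e=[-4,18,2] → ·
    (9,2)@(19, 5): e=[4,-2,14] → ·
  covered (2 px):
    · · · · · · · · █ · · ·
    · · · · · · · · · █ · ·
    · · · · · · · · · · · ·
    · · · · · · · · · · · ·
    · · · · · · · · · · · ·
    · · · · · · · · · · · ·
    · · · · · · · · · · · ·
T3:
  2·area = 8
  edge (18, 8)→(10, 4): d=(-8,-4) top-left  bias=+0
  edge (10, 4)→(16, 6): d=(6,2) right/bottom  bias=-1
  edge (16, 6)→(18, 8): d=(2,2) right/bottom  bias=-1
    (0,0)@(1, 1): e=[-12,0,20] → ·  [on edge]
    (5,0)@(11, 1): e=[28,-20,0] → ·  [on edge]
    (3,1)@(7, 3): e=[-4,0,12] → ·  [on edge]
    (6,1)@(13, 3): e=[20,-12,0] → ·  [on edge]
    (6,2)@(13, 5): e=[4,0,4] → ·  [on edge]
    (7,2)@(15, 5): e=[12,-4,0] → ·  [on edge]
    (8,3)@(17, 7): e=[4,4,0] → ·  [on edge]
    (9,3)@(19, 7): e=[12,0,-4] → ·  [on edge]
    (9,4)@(19, 9): e=[-4,12,0] → ·  [on edge]
    (10,5)@(21, 11): e=[-12,20,0] → ·  [on edge]
    (11,6)@(23, 13): e=[-20,28,0] → ·  [on edge]
  covered (0 px):
    · · · · · · · · · · · ·
    · · · · · · · · · · · ·
    · · · · · · · · · · · ·
    · · · · · · · · · · · ·
    · · · · · · · · · · · ·
    · · · · · · · · · · · ·
    · · · · · · · · · · · ·
T4:
  2·area = 12  (B↔C swapped to make it positive)
  edge (20, 0)→(8, 6): d=(-12,6) right/bottom  bias=-1
  edge (8, 6)→(18, 0): d=(10,-6) top-left  bias=+0
  edge (18, 0)→(20, 0): d=(2,0) top-left  bias=+0
    (8,0)@(17, 1): e=[6,4,2] → █
    (9,0)@(19, 1): e=[-6,16,2] → ·
    (6,1)@(13, 3): e=[6,0,6] → █  [on edge]
    (7,1)@(15, 3): e=[-6,12,6] → ·
    (8,1)@(17, 3): e=[-18,24,6] → ·
    (6,2)@(13, 5): e=[-18,20,10] → ·
    (1,4)@(3, 9): e=[-6,0,18] → ·  [on edge]
  covered (2 px):
    · · · · · · · · █ · · ·
    · · · · · · █ · · · · ·
    · · · · · · · · · · · ·
    · · · · · · · · · · · ·
    · · · · · · · · · · · ·
    · · · · · · · · · · · ·
    · · · · · · · · · · · ·

Result: [[0,1],[3,3],[6,5]]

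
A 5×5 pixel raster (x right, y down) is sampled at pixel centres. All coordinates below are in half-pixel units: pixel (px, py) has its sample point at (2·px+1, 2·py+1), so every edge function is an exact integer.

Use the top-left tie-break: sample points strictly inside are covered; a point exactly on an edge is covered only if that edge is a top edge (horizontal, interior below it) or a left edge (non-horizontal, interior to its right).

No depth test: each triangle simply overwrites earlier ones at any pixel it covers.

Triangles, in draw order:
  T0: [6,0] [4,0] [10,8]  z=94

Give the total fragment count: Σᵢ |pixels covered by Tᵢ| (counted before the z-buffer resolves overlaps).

T0:
  2·area = 16  (B↔C swapped to make it positive)
  edge (6, 0)→(10, 8): d=(4,8) right/bottom  bias=-1
  edge (10, 8)→(4, 0): d=(-6,-8) top-left  bias=+0
  edge (4, 0)→(6, 0): d=(2,0) top-left  bias=+0
    (2,0)@(5, 1): e=[12,2,2] → █
    (3,0)@(7, 1): e=[-4,18,2] → ·
    (2,1)@(5, 3): e=[20,-10,6] → ·
    (3,1)@(7, 3): e=[4,6,6] → █
    (4,1)@(9, 3): e=[-12,22,6] → ·
    (3,2)@(7, 5): e=[12,-6,10] → ·
  covered (2 px):
    · · █ · ·
    · · · █ ·
    · · · · ·
    · · · · ·
    · · · · ·

Answer: 2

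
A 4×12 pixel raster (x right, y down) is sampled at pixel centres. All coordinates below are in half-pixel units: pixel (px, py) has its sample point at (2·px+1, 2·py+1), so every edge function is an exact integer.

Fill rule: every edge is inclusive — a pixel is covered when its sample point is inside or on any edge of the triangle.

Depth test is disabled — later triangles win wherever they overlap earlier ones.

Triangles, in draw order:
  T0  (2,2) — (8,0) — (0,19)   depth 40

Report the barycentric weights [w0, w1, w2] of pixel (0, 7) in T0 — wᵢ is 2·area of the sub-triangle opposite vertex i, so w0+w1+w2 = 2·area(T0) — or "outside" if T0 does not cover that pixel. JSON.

T0:
  2·area = 98
  edge (2, 2)→(8, 0): d=(6,-2) inclusive
  edge (8, 0)→(0, 19): d=(-8,19) inclusive
  edge (0, 19)→(2, 2): d=(2,-17) inclusive
    (2,0)@(5, 1): e=[0,49,49] → X  [on edge]
    (3,0)@(7, 1): e=[4,11,83] → X
    (1,1)@(3, 3): e=[8,71,19] → X
    (3,1)@(7, 3): e=[16,-5,87] → .
    (1,2)@(3, 5): e=[20,55,23] → X
    (3,2)@(7, 5): e=[28,-21,91] → .
    (1,3)@(3, 7): e=[32,39,27] → X
    (3,3)@(7, 7): e=[40,-37,95] → .
    (1,4)@(3, 9): e=[44,23,31] → X
    (2,4)@(5, 9): e=[48,-15,65] → .
    (0,5)@(1, 11): e=[52,45,1] → X
    (2,5)@(5, 11): e=[60,-31,69] → .
  covered (13 px):
    . . X X
    . X X .
    . X X .
    . X X .
    . X . .
    X X . .
    X . . .
    X . . .
    . . . .
    . . . .
    . . . .
    . . . .

Answer: [13,9,76]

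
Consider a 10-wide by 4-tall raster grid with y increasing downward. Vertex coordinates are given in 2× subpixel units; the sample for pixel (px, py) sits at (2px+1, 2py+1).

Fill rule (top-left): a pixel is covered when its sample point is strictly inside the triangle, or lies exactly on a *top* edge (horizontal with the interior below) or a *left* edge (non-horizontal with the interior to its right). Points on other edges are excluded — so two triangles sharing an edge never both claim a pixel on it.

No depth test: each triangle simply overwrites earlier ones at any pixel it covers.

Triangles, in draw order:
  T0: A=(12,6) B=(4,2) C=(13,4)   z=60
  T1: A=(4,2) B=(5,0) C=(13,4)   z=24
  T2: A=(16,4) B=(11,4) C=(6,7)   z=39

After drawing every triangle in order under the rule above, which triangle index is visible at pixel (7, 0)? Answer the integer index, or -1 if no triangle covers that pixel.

T0:
  2·area = 20
  edge (12, 6)→(4, 2): d=(-8,-4) top-left  bias=+0
  edge (4, 2)→(13, 4): d=(9,2) right/bottom  bias=-1
  edge (13, 4)→(12, 6): d=(-1,2) right/bottom  bias=-1
    (3,1)@(7, 3): e=[4,3,13] → #
    (4,1)@(9, 3): e=[12,-1,9] → ·
    (3,2)@(7, 5): e=[-12,21,11] → ·
    (5,2)@(11, 5): e=[4,13,3] → #
    (6,2)@(13, 5): e=[12,9,-1] → ·
    (5,3)@(11, 7): e=[-12,31,1] → ·
  covered (2 px):
    · · · · · · · · · ·
    · · · # · · · · · ·
    · · · · · # · · · ·
    · · · · · · · · · ·
T1:
  2·area = 20
  edge (4, 2)→(5, 0): d=(1,-2) top-left  bias=+0
  edge (5, 0)→(13, 4): d=(8,4) right/bottom  bias=-1
  edge (13, 4)→(4, 2): d=(-9,-2) top-left  bias=+0
    (2,0)@(5, 1): e=[1,8,11] → #
    (3,0)@(7, 1): e=[5,0,15] → ·  [on edge]
    (2,1)@(5, 3): e=[3,24,-7] → ·
    (4,1)@(9, 3): e=[11,8,1] → #
    (5,1)@(11, 3): e=[15,0,5] → ·  [on edge]
    (4,2)@(9, 5): e=[13,24,-17] → ·
    (7,2)@(15, 5): e=[25,0,-5] → ·  [on edge]
    (9,3)@(19, 7): e=[35,0,-15] → ·  [on edge]
  covered (2 px):
    · · # · · · · · · ·
    · · · · # · · · · ·
    · · · · · · · · · ·
    · · · · · · · · · ·
T2:
  2·area = 15  (B↔C swapped to make it positive)
  edge (16, 4)→(6, 7): d=(-10,3) right/bottom  bias=-1
  edge (6, 7)→(11, 4): d=(5,-3) top-left  bias=+0
  edge (11, 4)→(16, 4): d=(5,0) top-left  bias=+0
    (5,2)@(11, 5): e=[5,5,5] → #
    (6,2)@(13, 5): e=[-1,11,5] → ·
    (5,3)@(11, 7): e=[-15,15,15] → ·
  covered (1 px):
    · · · · · · · · · ·
    · · · · · · · · · ·
    · · · · · # · · · ·
    · · · · · · · · · ·

Z-buffer (winner per pixel, '.' = empty):
  . . 1 . . . . . . .
  . . . 0 1 . . . . .
  . . . . . 2 . . . .
  . . . . . . . . . .

Result: -1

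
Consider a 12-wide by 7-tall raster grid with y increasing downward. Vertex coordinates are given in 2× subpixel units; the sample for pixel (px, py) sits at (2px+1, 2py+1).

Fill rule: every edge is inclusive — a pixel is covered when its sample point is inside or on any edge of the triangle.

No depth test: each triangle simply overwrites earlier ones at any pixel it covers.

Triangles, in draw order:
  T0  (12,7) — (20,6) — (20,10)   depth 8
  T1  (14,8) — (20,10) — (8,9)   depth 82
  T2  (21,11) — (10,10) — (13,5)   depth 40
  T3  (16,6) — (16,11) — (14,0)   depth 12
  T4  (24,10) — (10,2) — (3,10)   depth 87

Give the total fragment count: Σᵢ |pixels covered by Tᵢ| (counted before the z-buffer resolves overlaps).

T0:
  2·area = 32
  edge (12, 7)→(20, 6): d=(8,-1) inclusive
  edge (20, 6)→(20, 10): d=(0,4) inclusive
  edge (20, 10)→(12, 7): d=(-8,-3) inclusive
    (6,3)@(13, 7): e=[1,28,3] → X
    (7,3)@(15, 7): e=[3,20,9] → X
    (8,3)@(17, 7): e=[5,12,15] → X
    (9,3)@(19, 7): e=[7,4,21] → X
    (10,3)@(21, 7): e=[9,-4,27] → .
    (6,4)@(13, 9): e=[17,28,-13] → .
    (7,4)@(15, 9): e=[19,20,-7] → .
    (8,4)@(17, 9): e=[21,12,-1] → .
    (9,4)@(19, 9): e=[23,4,5] → X
    (10,4)@(21, 9): e=[25,-4,11] → .
    (9,5)@(19, 11): e=[39,4,-11] → .
  covered (5 px):
    . . . . . . . . . . . .
    . . . . . . . . . . . .
    . . . . . . . . . . . .
    . . . . . . X X X X . .
    . . . . . . . . . X . .
    . . . . . . . . . . . .
    . . . . . . . . . . . .
T1:
  2·area = 18
  edge (14, 8)→(20, 10): d=(6,2) inclusive
  edge (20, 10)→(8, 9): d=(-12,-1) inclusive
  edge (8, 9)→(14, 8): d=(6,-1) inclusive
    (2,2)@(5, 5): e=[0,45,-27] → .  [on edge]
    (5,3)@(11, 7): e=[0,27,-9] → .  [on edge]
    (4,4)@(9, 9): e=[16,1,1] → X
    (5,4)@(11, 9): e=[12,3,3] → X
    (6,4)@(13, 9): e=[8,5,5] → X
    (7,4)@(15, 9): e=[4,7,7] → X
    (8,4)@(17, 9): e=[0,9,9] → X  [on edge]
    (9,4)@(19, 9): e=[-4,11,11] → .
    (4,5)@(9, 11): e=[28,-23,13] → .
    (5,5)@(11, 11): e=[24,-21,15] → .
    (6,5)@(13, 11): e=[20,-19,17] → .
    (7,5)@(15, 11): e=[16,-17,19] → .
    (11,5)@(23, 11): e=[0,-9,27] → .  [on edge]
  covered (5 px):
    . . . . . . . . . . . .
    . . . . . . . . . . . .
    . . . . . . . . . . . .
    . . . . . . . . . . . .
    . . . . X X X X X . . .
    . . . . . . . . . . . .
    . . . . . . . . . . . .
T2:
  2·area = 58
  edge (21, 11)→(10, 10): d=(-11,-1) inclusive
  edge (10, 10)→(13, 5): d=(3,-5) inclusive
  edge (13, 5)→(21, 11): d=(8,6) inclusive
    (6,2)@(13, 5): e=[58,0,0] → X  [on edge]
    (7,2)@(15, 5): e=[60,10,-12] → .
    (6,3)@(13, 7): e=[36,6,16] → X
    (7,3)@(15, 7): e=[38,16,4] → X
    (8,3)@(17, 7): e=[40,26,-8] → .
    (5,4)@(11, 9): e=[12,2,44] → X
    (8,4)@(17, 9): e=[18,32,8] → X
    (9,4)@(19, 9): e=[20,42,-4] → .
    (5,5)@(11, 11): e=[-10,8,60] → .
    (6,5)@(13, 11): e=[-8,18,48] → .
    (7,5)@(15, 11): e=[-6,28,36] → .
    (8,5)@(17, 11): e=[-4,38,24] → .
    (10,5)@(21, 11): e=[0,58,0] → X  [on edge]
  covered (8 px):
    . . . . . . . . . . . .
    . . . . . . . . . . . .
    . . . . . . X . . . . .
    . . . . . . X X . . . .
    . . . . . X X X X . . .
    . . . . . . . . . . X .
    . . . . . . . . . . . .
T3:
  2·area = 10
  edge (16, 6)→(16, 11): d=(0,5) inclusive
  edge (16, 11)→(14, 0): d=(-2,-11) inclusive
  edge (14, 0)→(16, 6): d=(2,6) inclusive
    (7,1)@(15, 3): e=[5,5,0] → X  [on edge]
    (8,1)@(17, 3): e=[-5,27,-12] → .
    (7,2)@(15, 5): e=[5,1,4] → X
    (8,2)@(17, 5): e=[-5,23,-8] → .
    (7,3)@(15, 7): e=[5,-3,8] → .
    (8,4)@(17, 9): e=[-5,15,0] → .  [on edge]
  covered (2 px):
    . . . . . . . . . . . .
    . . . . . . . X . . . .
    . . . . . . . X . . . .
    . . . . . . . . . . . .
    . . . . . . . . . . . .
    . . . . . . . . . . . .
    . . . . . . . . . . . .
T4:
  2·area = 168  (B↔C swapped to make it positive)
  edge (24, 10)→(3, 10): d=(-21,0) inclusive
  edge (3, 10)→(10, 2): d=(7,-8) inclusive
  edge (10, 2)→(24, 10): d=(14,8) inclusive
    (5,1)@(11, 3): e=[147,15,6] → X
    (6,1)@(13, 3): e=[147,31,-10] → .
    (4,2)@(9, 5): e=[105,13,50] → X
    (6,2)@(13, 5): e=[105,45,18] → X
    (7,2)@(15, 5): e=[105,61,2] → X
    (8,2)@(17, 5): e=[105,77,-14] → .
    (3,3)@(7, 7): e=[63,11,94] → X
    (8,3)@(17, 7): e=[63,91,14] → X
    (9,3)@(19, 7): e=[63,107,-2] → .
    (2,4)@(5, 9): e=[21,9,138] → X
    (9,4)@(19, 9): e=[21,121,26] → X
    (10,4)@(21, 9): e=[21,137,10] → X
  covered (20 px):
    . . . . . . . . . . . .
    . . . . . X . . . . . .
    . . . . X X X X . . . .
    . . . X X X X X X . . .
    . . X X X X X X X X X .
    . . . . . . . . . . . .
    . . . . . . . . . . . .

Final: 40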